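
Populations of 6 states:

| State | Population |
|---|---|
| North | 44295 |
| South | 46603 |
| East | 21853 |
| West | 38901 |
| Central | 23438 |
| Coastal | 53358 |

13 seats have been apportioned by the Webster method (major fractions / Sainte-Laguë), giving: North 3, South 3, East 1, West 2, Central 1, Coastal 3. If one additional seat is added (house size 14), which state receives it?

Priority for the next seat is population ÷ (current seats + 0.5).
Priorities: North 12655.714, South 13315.143, East 14568.667, West 15560.400, Central 15625.333, Coastal 15245.143.
Highest priority: Central.

Central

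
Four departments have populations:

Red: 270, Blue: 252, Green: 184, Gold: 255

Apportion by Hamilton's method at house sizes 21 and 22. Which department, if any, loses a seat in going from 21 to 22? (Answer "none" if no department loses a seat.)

At 21 seats: Red 6, Blue 5, Green 4, Gold 6.
At 22 seats: Red 6, Blue 6, Green 4, Gold 6.
No department's allocation decreased.

none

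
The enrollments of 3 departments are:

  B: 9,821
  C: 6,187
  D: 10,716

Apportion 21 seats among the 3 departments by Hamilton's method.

B 8; C 5; D 8

Total 26724; standard divisor 26724/21 ≈ 1272.571.
Standard quotas: B 7.7174, C 4.8618, D 8.4207.
Lower quotas: B 7, C 4, D 8 (sum 19, leaving 2 seats).
Remainders in descending order: C 0.8618, B 0.7174, D 0.4207.
The surplus seats go to C, B.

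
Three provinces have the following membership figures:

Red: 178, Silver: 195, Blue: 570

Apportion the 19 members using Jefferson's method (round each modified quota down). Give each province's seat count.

Red 3, Silver 4, Blue 12

Standard divisor 943/19 ≈ 49.632; standard quotas: Red 3.586, Silver 3.929, Blue 11.485.
Rounding down gives 3, 3, 11 = 17 seats, so the divisor must be adjusted.
With modified divisor 46: modified quotas Red 3.870, Silver 4.239, Blue 12.391.
Rounding down: Red 3, Silver 4, Blue 12 (total 19).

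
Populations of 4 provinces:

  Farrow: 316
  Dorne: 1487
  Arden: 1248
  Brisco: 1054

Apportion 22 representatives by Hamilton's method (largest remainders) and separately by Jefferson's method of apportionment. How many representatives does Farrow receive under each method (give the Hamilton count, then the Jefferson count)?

Hamilton: Farrow 2, Dorne 8, Arden 7, Brisco 5.
Jefferson: Farrow 1, Dorne 8, Arden 7, Brisco 6.
Farrow gets 2 under Hamilton and 1 under Jefferson.

2 and 1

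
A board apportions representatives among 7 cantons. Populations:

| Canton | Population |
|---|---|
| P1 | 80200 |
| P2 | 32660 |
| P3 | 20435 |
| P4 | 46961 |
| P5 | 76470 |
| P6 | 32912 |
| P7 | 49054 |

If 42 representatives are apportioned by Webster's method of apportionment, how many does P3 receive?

3

Standard divisor 338692/42 ≈ 8064.095; standard quotas: P1 9.945, P2 4.050, P3 2.534, P4 5.823, P5 9.483, P6 4.081, P7 6.083.
Rounding to the nearest integer gives P1 10, P2 4, P3 3, P4 6, P5 9, P6 4, P7 6 — total 42, matching the house size, so no adjustment is needed.
P3 receives 3.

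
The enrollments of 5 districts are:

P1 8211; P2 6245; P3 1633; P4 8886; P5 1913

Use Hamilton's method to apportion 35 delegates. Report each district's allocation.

Total 26888; standard divisor 26888/35 ≈ 768.229.
Standard quotas: P1 10.6882, P2 8.1291, P3 2.1257, P4 11.5669, P5 2.4901.
Lower quotas: P1 10, P2 8, P3 2, P4 11, P5 2 (sum 33, leaving 2 seats).
Remainders in descending order: P1 0.6882, P4 0.5669, P5 0.4901, P2 0.1291, P3 0.1257.
Largest remainders: P1, P4 receive the extra seats.

P1: 11, P2: 8, P3: 2, P4: 12, P5: 2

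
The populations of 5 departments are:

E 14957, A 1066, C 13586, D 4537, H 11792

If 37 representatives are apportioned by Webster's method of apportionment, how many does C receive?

Standard divisor 45938/37 ≈ 1241.568; standard quotas: E 12.047, A 0.859, C 10.943, D 3.654, H 9.498.
Rounding to the nearest integer gives E 12, A 1, C 11, D 4, H 9 — total 37, matching the house size, so no adjustment is needed.
C receives 11.

11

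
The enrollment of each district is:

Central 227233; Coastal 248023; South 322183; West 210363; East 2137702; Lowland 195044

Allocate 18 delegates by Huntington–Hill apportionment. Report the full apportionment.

With divisor 180721: modified quotas Central 1.257, Coastal 1.372, South 1.783, West 1.164, East 11.829, Lowland 1.079.
Geometric-mean thresholds: Central √(1·2)=1.414, Coastal √(1·2)=1.414, South √(1·2)=1.414, West √(1·2)=1.414, East √(11·12)=11.489, Lowland √(1·2)=1.414.
Each quota rounded against its threshold gives Central 1, Coastal 1, South 2, West 1, East 12, Lowland 1 (total 18).

Central=1, Coastal=1, South=2, West=1, East=12, Lowland=1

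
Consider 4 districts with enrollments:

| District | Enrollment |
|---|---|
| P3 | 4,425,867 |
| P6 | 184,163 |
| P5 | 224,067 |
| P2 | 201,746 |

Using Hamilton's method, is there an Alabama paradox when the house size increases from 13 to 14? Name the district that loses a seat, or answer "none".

At 13 seats: P3 11, P6 0, P5 1, P2 1.
At 14 seats: P3 12, P6 0, P5 1, P2 1.
No district's allocation decreased.

none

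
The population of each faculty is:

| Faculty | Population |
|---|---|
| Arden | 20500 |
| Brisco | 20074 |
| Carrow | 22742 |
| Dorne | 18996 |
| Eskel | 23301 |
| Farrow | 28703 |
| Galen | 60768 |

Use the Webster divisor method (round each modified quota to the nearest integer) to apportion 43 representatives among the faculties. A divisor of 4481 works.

Arden 5; Brisco 4; Carrow 5; Dorne 4; Eskel 5; Farrow 6; Galen 14

With modified divisor 4481: modified quotas Arden 4.575, Brisco 4.480, Carrow 5.075, Dorne 4.239, Eskel 5.200, Farrow 6.405, Galen 13.561.
Rounding to the nearest integer: Arden 5, Brisco 4, Carrow 5, Dorne 4, Eskel 5, Farrow 6, Galen 14 (total 43).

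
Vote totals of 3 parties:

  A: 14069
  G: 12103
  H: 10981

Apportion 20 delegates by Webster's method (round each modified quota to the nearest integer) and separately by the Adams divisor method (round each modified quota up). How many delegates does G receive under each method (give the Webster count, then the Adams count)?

Webster: A 8, G 6, H 6.
Adams: A 7, G 7, H 6.
G gets 6 under Webster and 7 under Adams.

6 and 7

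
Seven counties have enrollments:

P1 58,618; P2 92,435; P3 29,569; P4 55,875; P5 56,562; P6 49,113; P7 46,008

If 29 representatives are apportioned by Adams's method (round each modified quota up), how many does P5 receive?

4

Standard divisor 388180/29 ≈ 13385.517; standard quotas: P1 4.379, P2 6.906, P3 2.209, P4 4.174, P5 4.226, P6 3.669, P7 3.437.
Rounding up gives 5, 7, 3, 5, 5, 4, 4 = 33 seats, so the divisor must be adjusted.
With modified divisor 15100: modified quotas P1 3.882, P2 6.122, P3 1.958, P4 3.700, P5 3.746, P6 3.253, P7 3.047.
Rounding up: P1 4, P2 7, P3 2, P4 4, P5 4, P6 4, P7 4 (total 29).
P5 receives 4.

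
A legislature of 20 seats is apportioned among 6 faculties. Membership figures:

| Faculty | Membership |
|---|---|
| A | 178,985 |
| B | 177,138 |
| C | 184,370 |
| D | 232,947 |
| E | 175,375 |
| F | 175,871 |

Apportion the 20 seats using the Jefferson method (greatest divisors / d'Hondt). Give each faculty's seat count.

Standard divisor 1124686/20 ≈ 56234.3; standard quotas: A 3.183, B 3.150, C 3.279, D 4.142, E 3.119, F 3.127.
Rounding down gives 3, 3, 3, 4, 3, 3 = 19 seats, so the divisor must be adjusted.
With modified divisor 46340: modified quotas A 3.862, B 3.823, C 3.979, D 5.027, E 3.785, F 3.795.
Rounding down: A 3, B 3, C 3, D 5, E 3, F 3 (total 20).

A=3; B=3; C=3; D=5; E=3; F=3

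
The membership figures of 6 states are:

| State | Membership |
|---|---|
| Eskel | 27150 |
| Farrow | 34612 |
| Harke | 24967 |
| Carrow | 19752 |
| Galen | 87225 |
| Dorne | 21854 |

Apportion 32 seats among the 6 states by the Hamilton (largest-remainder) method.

Eskel 4, Farrow 5, Harke 4, Carrow 3, Galen 13, Dorne 3

Standard divisor: 215560 ÷ 32 ≈ 6736.25.
Standard quotas: Eskel 4.0304, Farrow 5.1382, Harke 3.7064, Carrow 2.9322, Galen 12.9486, Dorne 3.2442.
Lower quotas: Eskel 4, Farrow 5, Harke 3, Carrow 2, Galen 12, Dorne 3 (sum 29, leaving 3 seats).
Remainders in descending order: Galen 0.9486, Carrow 0.9322, Harke 0.7064, Dorne 0.2442, Farrow 0.1382, Eskel 0.0304.
Largest remainders: Galen, Carrow, Harke receive the extra seats.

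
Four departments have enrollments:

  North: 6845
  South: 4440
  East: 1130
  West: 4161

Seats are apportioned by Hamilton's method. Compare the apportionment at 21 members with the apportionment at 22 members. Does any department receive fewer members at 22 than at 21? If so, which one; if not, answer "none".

none

At 21 seats: North 9, South 6, East 1, West 5.
At 22 seats: North 9, South 6, East 1, West 6.
No department's allocation decreased.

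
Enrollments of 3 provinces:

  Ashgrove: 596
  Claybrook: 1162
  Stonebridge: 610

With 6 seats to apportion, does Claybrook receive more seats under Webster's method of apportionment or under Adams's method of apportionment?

Webster

Webster: Ashgrove 1, Claybrook 3, Stonebridge 2.
Adams: Ashgrove 2, Claybrook 2, Stonebridge 2.
Claybrook gets 3 under Webster and 2 under Adams.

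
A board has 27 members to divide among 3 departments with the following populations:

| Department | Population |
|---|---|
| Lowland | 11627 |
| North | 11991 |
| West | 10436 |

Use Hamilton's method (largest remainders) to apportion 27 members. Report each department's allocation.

Standard divisor: 34054 ÷ 27 ≈ 1261.259.
Standard quotas: Lowland 9.2186, North 9.5072, West 8.2743.
Lower quotas: Lowland 9, North 9, West 8 (sum 26, leaving 1 seat).
Remainders in descending order: North 0.5072, West 0.2743, Lowland 0.2186.
Largest remainder: North receives the extra seat.

Lowland=9, North=10, West=8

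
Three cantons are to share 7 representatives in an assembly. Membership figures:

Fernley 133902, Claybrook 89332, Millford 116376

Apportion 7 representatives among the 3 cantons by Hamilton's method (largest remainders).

Standard divisor: 339610 ÷ 7 ≈ 48515.714.
Standard quotas: Fernley 2.7600, Claybrook 1.8413, Millford 2.3987.
Lower quotas: Fernley 2, Claybrook 1, Millford 2 (sum 5, leaving 2 seats).
Remainders in descending order: Claybrook 0.8413, Fernley 0.7600, Millford 0.3987.
The surplus seats go to Claybrook, Fernley.

Fernley=3, Claybrook=2, Millford=2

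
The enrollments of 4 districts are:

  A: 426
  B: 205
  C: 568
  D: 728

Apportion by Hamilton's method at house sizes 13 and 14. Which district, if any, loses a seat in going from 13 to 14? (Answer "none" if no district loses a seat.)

At 13 seats: A 3, B 1, C 4, D 5.
At 14 seats: A 3, B 2, C 4, D 5.
No district's allocation decreased.

none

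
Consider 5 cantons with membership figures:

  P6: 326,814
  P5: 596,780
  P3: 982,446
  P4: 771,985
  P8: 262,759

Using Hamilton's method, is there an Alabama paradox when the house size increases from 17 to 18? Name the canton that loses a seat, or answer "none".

P8

At 17 seats: P6 2, P5 3, P3 6, P4 4, P8 2.
At 18 seats: P6 2, P5 4, P3 6, P4 5, P8 1.
P8 drops from 2 to 1.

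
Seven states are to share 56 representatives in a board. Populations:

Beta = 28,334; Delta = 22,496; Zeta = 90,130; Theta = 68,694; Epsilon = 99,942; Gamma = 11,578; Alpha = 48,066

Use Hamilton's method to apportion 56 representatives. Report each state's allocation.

Beta=4, Delta=3, Zeta=14, Theta=11, Epsilon=15, Gamma=2, Alpha=7

Standard divisor: 369240 ÷ 56 ≈ 6593.571.
Standard quotas: Beta 4.2972, Delta 3.4118, Zeta 13.6694, Theta 10.4183, Epsilon 15.1575, Gamma 1.7560, Alpha 7.2898.
Lower quotas: Beta 4, Delta 3, Zeta 13, Theta 10, Epsilon 15, Gamma 1, Alpha 7 (sum 53, leaving 3 seats).
Remainders in descending order: Gamma 0.7560, Zeta 0.6694, Theta 0.4183, Delta 0.4118, Beta 0.2972, Alpha 0.2898, Epsilon 0.1575.
Largest remainders: Gamma, Zeta, Theta receive the extra seats.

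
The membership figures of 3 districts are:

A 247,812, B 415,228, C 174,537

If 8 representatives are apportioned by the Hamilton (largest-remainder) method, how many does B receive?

4

Total 837577; standard divisor 837577/8 ≈ 104697.125.
Standard quotas: A 2.3669, B 3.9660, C 1.6671.
Lower quotas: A 2, B 3, C 1 (sum 6, leaving 2 seats).
Remainders in descending order: B 0.9660, C 0.6671, A 0.3669.
The surplus seats go to B, C.
B receives 4.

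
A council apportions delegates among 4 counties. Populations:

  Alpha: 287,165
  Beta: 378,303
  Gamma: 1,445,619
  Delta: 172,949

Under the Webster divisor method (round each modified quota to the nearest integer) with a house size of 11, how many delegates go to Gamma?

7

Standard divisor 2284036/11 ≈ 207639.636; standard quotas: Alpha 1.383, Beta 1.822, Gamma 6.962, Delta 0.833.
Rounding to the nearest integer gives Alpha 1, Beta 2, Gamma 7, Delta 1 — total 11, matching the house size, so no adjustment is needed.
Gamma receives 7.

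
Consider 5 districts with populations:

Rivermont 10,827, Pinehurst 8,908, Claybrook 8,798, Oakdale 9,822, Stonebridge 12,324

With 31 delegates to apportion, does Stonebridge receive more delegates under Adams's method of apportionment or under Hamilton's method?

Hamilton

Adams: Rivermont 7, Pinehurst 6, Claybrook 5, Oakdale 6, Stonebridge 7.
Hamilton: Rivermont 7, Pinehurst 5, Claybrook 5, Oakdale 6, Stonebridge 8.
Stonebridge gets 7 under Adams and 8 under Hamilton.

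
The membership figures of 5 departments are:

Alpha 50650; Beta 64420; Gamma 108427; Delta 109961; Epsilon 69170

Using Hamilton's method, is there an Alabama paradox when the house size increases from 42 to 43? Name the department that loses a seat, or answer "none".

none

At 42 seats: Alpha 5, Beta 7, Gamma 11, Delta 12, Epsilon 7.
At 43 seats: Alpha 5, Beta 7, Gamma 12, Delta 12, Epsilon 7.
No department's allocation decreased.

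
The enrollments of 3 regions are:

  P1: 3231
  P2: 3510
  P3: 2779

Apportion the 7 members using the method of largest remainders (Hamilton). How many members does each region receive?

Standard divisor: 9520 ÷ 7 = 1360.
Standard quotas: P1 2.376, P2 2.581, P3 2.043.
Lower quotas: P1 2, P2 2, P3 2 (sum 6, leaving 1 seat).
Remainders in descending order: P2 0.581, P1 0.376, P3 0.043.
The surplus seat goes to P2.

P1 2, P2 3, P3 2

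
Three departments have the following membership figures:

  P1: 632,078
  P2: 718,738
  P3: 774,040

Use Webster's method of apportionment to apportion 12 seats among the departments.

Standard divisor 2124856/12 ≈ 177071.333; standard quotas: P1 3.570, P2 4.059, P3 4.371.
Rounding to the nearest integer gives P1 4, P2 4, P3 4 — total 12, matching the house size, so no adjustment is needed.

P1: 4, P2: 4, P3: 4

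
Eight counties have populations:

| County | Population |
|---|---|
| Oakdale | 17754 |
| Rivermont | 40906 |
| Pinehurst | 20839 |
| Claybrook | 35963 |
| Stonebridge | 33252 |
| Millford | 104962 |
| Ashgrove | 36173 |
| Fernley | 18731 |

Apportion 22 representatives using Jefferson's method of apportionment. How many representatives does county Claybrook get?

Standard divisor 308580/22 ≈ 14026.364; standard quotas: Oakdale 1.266, Rivermont 2.916, Pinehurst 1.486, Claybrook 2.564, Stonebridge 2.371, Millford 7.483, Ashgrove 2.579, Fernley 1.335.
Rounding down gives 1, 2, 1, 2, 2, 7, 2, 1 = 18 seats, so the divisor must be adjusted.
With modified divisor 11800: modified quotas Oakdale 1.505, Rivermont 3.467, Pinehurst 1.766, Claybrook 3.048, Stonebridge 2.818, Millford 8.895, Ashgrove 3.066, Fernley 1.587.
Rounding down: Oakdale 1, Rivermont 3, Pinehurst 1, Claybrook 3, Stonebridge 2, Millford 8, Ashgrove 3, Fernley 1 (total 22).
Claybrook receives 3.

3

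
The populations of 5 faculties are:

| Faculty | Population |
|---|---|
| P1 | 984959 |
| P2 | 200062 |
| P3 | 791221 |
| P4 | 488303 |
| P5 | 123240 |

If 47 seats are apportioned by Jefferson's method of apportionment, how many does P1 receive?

18

Standard divisor 2587785/47 ≈ 55059.255; standard quotas: P1 17.889, P2 3.634, P3 14.370, P4 8.869, P5 2.238.
Rounding down gives 17, 3, 14, 8, 2 = 44 seats, so the divisor must be adjusted.
With modified divisor 52300: modified quotas P1 18.833, P2 3.825, P3 15.129, P4 9.337, P5 2.356.
Rounding down: P1 18, P2 3, P3 15, P4 9, P5 2 (total 47).
P1 receives 18.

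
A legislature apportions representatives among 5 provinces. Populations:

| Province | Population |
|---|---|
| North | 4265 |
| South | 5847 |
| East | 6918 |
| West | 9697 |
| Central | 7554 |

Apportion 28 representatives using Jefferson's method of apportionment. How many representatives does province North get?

Standard divisor 34281/28 ≈ 1224.321; standard quotas: North 3.484, South 4.776, East 5.650, West 7.920, Central 6.170.
Rounding down gives 3, 4, 5, 7, 6 = 25 seats, so the divisor must be adjusted.
With modified divisor 1100: modified quotas North 3.877, South 5.315, East 6.289, West 8.815, Central 6.867.
Rounding down: North 3, South 5, East 6, West 8, Central 6 (total 28).
North receives 3.

3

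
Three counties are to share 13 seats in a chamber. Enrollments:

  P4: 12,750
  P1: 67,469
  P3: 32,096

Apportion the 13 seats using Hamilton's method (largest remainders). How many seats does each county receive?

P4 1, P1 8, P3 4

Standard divisor: 112315 ÷ 13 ≈ 8639.615.
Standard quotas: P4 1.4758, P1 7.8093, P3 3.7150.
Lower quotas: P4 1, P1 7, P3 3 (sum 11, leaving 2 seats).
Remainders in descending order: P1 0.8093, P3 0.7150, P4 0.4758.
Largest remainders: P1, P3 receive the extra seats.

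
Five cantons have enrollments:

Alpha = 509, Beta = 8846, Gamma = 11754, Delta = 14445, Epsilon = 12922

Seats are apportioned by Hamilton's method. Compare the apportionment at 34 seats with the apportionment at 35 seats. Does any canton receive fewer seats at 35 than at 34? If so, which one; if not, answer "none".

Alpha

At 34 seats: Alpha 1, Beta 6, Gamma 8, Delta 10, Epsilon 9.
At 35 seats: Alpha 0, Beta 6, Gamma 9, Delta 11, Epsilon 9.
Alpha drops from 1 to 0.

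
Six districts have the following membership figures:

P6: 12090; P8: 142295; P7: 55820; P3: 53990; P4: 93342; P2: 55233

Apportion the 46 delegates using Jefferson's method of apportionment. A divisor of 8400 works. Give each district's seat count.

P6 1, P8 16, P7 6, P3 6, P4 11, P2 6

With modified divisor 8400: modified quotas P6 1.439, P8 16.940, P7 6.645, P3 6.427, P4 11.112, P2 6.575.
Rounding down: P6 1, P8 16, P7 6, P3 6, P4 11, P2 6 (total 46).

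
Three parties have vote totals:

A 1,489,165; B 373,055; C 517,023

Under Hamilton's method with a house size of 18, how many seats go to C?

Standard divisor: 2379243 ÷ 18 ≈ 132180.167.
Standard quotas: A 11.2662, B 2.8223, C 3.9115.
Lower quotas: A 11, B 2, C 3 (sum 16, leaving 2 seats).
Remainders in descending order: C 0.9115, B 0.8223, A 0.2662.
Largest remainders: C, B receive the extra seats.
C receives 4.

4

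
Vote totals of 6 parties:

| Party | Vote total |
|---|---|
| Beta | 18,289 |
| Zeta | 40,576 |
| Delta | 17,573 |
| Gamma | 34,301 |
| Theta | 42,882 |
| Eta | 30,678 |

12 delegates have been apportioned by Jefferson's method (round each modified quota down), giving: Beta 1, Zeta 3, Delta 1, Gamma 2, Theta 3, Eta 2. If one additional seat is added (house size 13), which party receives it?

Priority for the next seat is population ÷ (current seats + 1).
Priorities: Beta 9144.500, Zeta 10144.000, Delta 8786.500, Gamma 11433.667, Theta 10720.500, Eta 10226.000.
Highest priority: Gamma.

Gamma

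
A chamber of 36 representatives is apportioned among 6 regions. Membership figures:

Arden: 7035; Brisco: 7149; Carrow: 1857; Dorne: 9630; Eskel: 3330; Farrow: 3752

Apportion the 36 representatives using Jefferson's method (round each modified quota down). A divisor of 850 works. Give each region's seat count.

Arden 8, Brisco 8, Carrow 2, Dorne 11, Eskel 3, Farrow 4

With modified divisor 850: modified quotas Arden 8.276, Brisco 8.411, Carrow 2.185, Dorne 11.329, Eskel 3.918, Farrow 4.414.
Rounding down: Arden 8, Brisco 8, Carrow 2, Dorne 11, Eskel 3, Farrow 4 (total 36).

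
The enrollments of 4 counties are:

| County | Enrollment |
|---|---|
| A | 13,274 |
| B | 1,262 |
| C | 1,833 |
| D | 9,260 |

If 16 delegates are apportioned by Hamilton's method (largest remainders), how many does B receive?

1

Total 25629; standard divisor 25629/16 ≈ 1601.812.
Standard quotas: A 8.2869, B 0.7879, C 1.1443, D 5.7810.
Lower quotas: A 8, B 0, C 1, D 5 (sum 14, leaving 2 seats).
Remainders in descending order: B 0.7879, D 0.7810, A 0.2869, C 0.1443.
Largest remainders: B, D receive the extra seats.
B receives 1.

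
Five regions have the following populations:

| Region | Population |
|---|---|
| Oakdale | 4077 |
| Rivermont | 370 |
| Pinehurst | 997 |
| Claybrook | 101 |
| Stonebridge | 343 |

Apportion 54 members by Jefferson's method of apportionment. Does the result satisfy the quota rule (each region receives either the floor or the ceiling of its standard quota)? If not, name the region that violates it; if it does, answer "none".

Standard quotas: Oakdale 37.391, Rivermont 3.393, Pinehurst 9.144, Claybrook 0.926, Stonebridge 3.146.
Jefferson allocation: Oakdale 39, Rivermont 3, Pinehurst 9, Claybrook 0, Stonebridge 3.
Oakdale has quota 37.391 (lower 37, upper 38) but receives 39 — outside the quota interval.

Oakdale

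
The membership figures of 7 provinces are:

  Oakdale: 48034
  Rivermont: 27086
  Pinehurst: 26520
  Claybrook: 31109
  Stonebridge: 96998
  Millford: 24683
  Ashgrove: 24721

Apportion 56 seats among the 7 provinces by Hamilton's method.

Oakdale 10, Rivermont 5, Pinehurst 5, Claybrook 6, Stonebridge 20, Millford 5, Ashgrove 5

The standard divisor is 279151/56 ≈ 4984.839.
Standard quotas: Oakdale 9.6360, Rivermont 5.4337, Pinehurst 5.3201, Claybrook 6.2407, Stonebridge 19.4586, Millford 4.9516, Ashgrove 4.9592.
Lower quotas: Oakdale 9, Rivermont 5, Pinehurst 5, Claybrook 6, Stonebridge 19, Millford 4, Ashgrove 4 (sum 52, leaving 4 seats).
Remainders in descending order: Ashgrove 0.9592, Millford 0.9516, Oakdale 0.6360, Stonebridge 0.4586, Rivermont 0.4337, Pinehurst 0.3201, Claybrook 0.2407.
Largest remainders: Ashgrove, Millford, Oakdale, Stonebridge receive the extra seats.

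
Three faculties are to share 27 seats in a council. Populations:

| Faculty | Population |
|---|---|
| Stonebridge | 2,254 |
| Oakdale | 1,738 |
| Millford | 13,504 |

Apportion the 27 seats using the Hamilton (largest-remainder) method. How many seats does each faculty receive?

The standard divisor is 17496/27 = 648.
Standard quotas: Stonebridge 3.4784, Oakdale 2.6821, Millford 20.8395.
Lower quotas: Stonebridge 3, Oakdale 2, Millford 20 (sum 25, leaving 2 seats).
Remainders in descending order: Millford 0.8395, Oakdale 0.6821, Stonebridge 0.4784.
The surplus seats go to Millford, Oakdale.

Stonebridge: 3, Oakdale: 3, Millford: 21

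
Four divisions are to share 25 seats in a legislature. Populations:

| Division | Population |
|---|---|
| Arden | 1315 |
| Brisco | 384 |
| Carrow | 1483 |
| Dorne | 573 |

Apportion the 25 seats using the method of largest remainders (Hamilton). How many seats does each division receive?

The standard divisor is 3755/25 ≈ 150.2.
Standard quotas: Arden 8.755, Brisco 2.557, Carrow 9.874, Dorne 3.815.
Lower quotas: Arden 8, Brisco 2, Carrow 9, Dorne 3 (sum 22, leaving 3 seats).
Remainders in descending order: Carrow 0.874, Dorne 0.815, Arden 0.755, Brisco 0.557.
Largest remainders: Carrow, Dorne, Arden receive the extra seats.

Arden=9, Brisco=2, Carrow=10, Dorne=4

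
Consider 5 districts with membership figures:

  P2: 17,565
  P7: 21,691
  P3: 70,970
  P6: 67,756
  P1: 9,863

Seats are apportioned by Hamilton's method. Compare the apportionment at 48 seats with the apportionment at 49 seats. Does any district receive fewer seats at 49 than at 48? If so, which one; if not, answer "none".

At 48 seats: P2 4, P7 6, P3 18, P6 17, P1 3.
At 49 seats: P2 5, P7 6, P3 18, P6 18, P1 2.
P1 drops from 3 to 2.

P1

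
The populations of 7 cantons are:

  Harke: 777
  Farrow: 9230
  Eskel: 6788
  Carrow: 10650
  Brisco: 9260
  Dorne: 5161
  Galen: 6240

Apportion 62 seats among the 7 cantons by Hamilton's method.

Harke 1, Farrow 12, Eskel 9, Carrow 14, Brisco 12, Dorne 6, Galen 8

Total 48106; standard divisor 48106/62 ≈ 775.903.
Standard quotas: Harke 1.0014, Farrow 11.8958, Eskel 8.7485, Carrow 13.7259, Brisco 11.9345, Dorne 6.6516, Galen 8.0422.
Lower quotas: Harke 1, Farrow 11, Eskel 8, Carrow 13, Brisco 11, Dorne 6, Galen 8 (sum 58, leaving 4 seats).
Remainders in descending order: Brisco 0.9345, Farrow 0.8958, Eskel 0.7485, Carrow 0.7259, Dorne 0.6516, Galen 0.0422, Harke 0.0014.
Largest remainders: Brisco, Farrow, Eskel, Carrow receive the extra seats.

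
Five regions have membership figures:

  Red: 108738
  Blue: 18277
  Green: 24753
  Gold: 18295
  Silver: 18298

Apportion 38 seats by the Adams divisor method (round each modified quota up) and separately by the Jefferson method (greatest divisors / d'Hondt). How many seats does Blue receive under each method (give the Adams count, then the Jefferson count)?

Adams: Red 21, Blue 4, Green 5, Gold 4, Silver 4.
Jefferson: Red 23, Blue 3, Green 5, Gold 3, Silver 4.
Blue gets 4 under Adams and 3 under Jefferson.

4 and 3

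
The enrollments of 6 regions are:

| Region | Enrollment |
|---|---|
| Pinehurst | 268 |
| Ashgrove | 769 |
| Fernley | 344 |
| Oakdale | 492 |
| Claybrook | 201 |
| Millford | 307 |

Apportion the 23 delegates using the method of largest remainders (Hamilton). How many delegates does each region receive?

The standard divisor is 2381/23 ≈ 103.522.
Standard quotas: Pinehurst 2.589, Ashgrove 7.428, Fernley 3.323, Oakdale 4.753, Claybrook 1.942, Millford 2.966.
Lower quotas: Pinehurst 2, Ashgrove 7, Fernley 3, Oakdale 4, Claybrook 1, Millford 2 (sum 19, leaving 4 seats).
Remainders in descending order: Millford 0.966, Claybrook 0.942, Oakdale 0.753, Pinehurst 0.589, Ashgrove 0.428, Fernley 0.323.
Largest remainders: Millford, Claybrook, Oakdale, Pinehurst receive the extra seats.

Pinehurst 3, Ashgrove 7, Fernley 3, Oakdale 5, Claybrook 2, Millford 3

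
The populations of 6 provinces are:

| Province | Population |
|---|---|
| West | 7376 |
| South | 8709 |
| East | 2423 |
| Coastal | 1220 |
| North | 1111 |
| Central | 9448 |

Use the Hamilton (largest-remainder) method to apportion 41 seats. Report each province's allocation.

Standard divisor: 30287 ÷ 41 ≈ 738.707.
Standard quotas: West 9.9850, South 11.7895, East 3.2801, Coastal 1.6515, North 1.5040, Central 12.7899.
Lower quotas: West 9, South 11, East 3, Coastal 1, North 1, Central 12 (sum 37, leaving 4 seats).
Remainders in descending order: West 0.9850, Central 0.7899, South 0.7895, Coastal 0.6515, North 0.5040, East 0.2801.
Largest remainders: West, Central, South, Coastal receive the extra seats.

West: 10, South: 12, East: 3, Coastal: 2, North: 1, Central: 13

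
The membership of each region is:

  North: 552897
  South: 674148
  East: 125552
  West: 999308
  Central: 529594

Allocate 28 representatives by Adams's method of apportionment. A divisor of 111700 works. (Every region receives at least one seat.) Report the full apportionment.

North 5, South 7, East 2, West 9, Central 5

With modified divisor 111700: modified quotas North 4.950, South 6.035, East 1.124, West 8.946, Central 4.741.
Rounding up: North 5, South 7, East 2, West 9, Central 5 (total 28).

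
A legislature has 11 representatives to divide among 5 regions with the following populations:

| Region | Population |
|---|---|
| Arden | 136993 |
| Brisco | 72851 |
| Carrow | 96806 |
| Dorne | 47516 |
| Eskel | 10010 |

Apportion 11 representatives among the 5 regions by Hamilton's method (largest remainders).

Total 364176; standard divisor 364176/11 ≈ 33106.909.
Standard quotas: Arden 4.1379, Brisco 2.2005, Carrow 2.9240, Dorne 1.4352, Eskel 0.3024.
Lower quotas: Arden 4, Brisco 2, Carrow 2, Dorne 1, Eskel 0 (sum 9, leaving 2 seats).
Remainders in descending order: Carrow 0.9240, Dorne 0.4352, Eskel 0.3024, Brisco 0.2005, Arden 0.1379.
Largest remainders: Carrow, Dorne receive the extra seats.

Arden 4, Brisco 2, Carrow 3, Dorne 2, Eskel 0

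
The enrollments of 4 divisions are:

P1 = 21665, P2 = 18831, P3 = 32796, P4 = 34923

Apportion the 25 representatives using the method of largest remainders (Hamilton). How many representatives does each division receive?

The standard divisor is 108215/25 ≈ 4328.6.
Standard quotas: P1 5.0051, P2 4.3504, P3 7.5766, P4 8.0680.
Lower quotas: P1 5, P2 4, P3 7, P4 8 (sum 24, leaving 1 seat).
Remainders in descending order: P3 0.5766, P2 0.3504, P4 0.0680, P1 0.0051.
The surplus seat goes to P3.

P1=5, P2=4, P3=8, P4=8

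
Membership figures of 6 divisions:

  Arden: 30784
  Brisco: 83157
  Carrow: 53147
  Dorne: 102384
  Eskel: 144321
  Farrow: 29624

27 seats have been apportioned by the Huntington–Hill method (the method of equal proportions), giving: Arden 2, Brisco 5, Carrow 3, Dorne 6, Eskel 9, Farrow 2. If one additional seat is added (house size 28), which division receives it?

Dorne

Priority for the next seat is population ÷ (√(s·(s+1))).
Priorities: Arden 12567.515, Brisco 15182.322, Carrow 15342.217, Dorne 15798.194, Eskel 15212.769, Farrow 12093.947.
Highest priority: Dorne.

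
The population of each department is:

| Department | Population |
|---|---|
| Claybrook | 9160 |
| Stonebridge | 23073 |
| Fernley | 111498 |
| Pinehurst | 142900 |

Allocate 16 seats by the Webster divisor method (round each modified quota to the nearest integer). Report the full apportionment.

Claybrook 1; Stonebridge 1; Fernley 6; Pinehurst 8

Standard divisor 286631/16 ≈ 17914.438; standard quotas: Claybrook 0.511, Stonebridge 1.288, Fernley 6.224, Pinehurst 7.977.
Rounding to the nearest integer gives Claybrook 1, Stonebridge 1, Fernley 6, Pinehurst 8 — total 16, matching the house size, so no adjustment is needed.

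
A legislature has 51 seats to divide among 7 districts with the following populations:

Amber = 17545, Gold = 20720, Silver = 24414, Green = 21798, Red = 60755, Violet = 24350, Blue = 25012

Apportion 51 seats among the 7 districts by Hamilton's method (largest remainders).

Amber 5; Gold 5; Silver 6; Green 6; Red 16; Violet 6; Blue 7

The standard divisor is 194594/51 ≈ 3815.569.
Standard quotas: Amber 4.5983, Gold 5.4304, Silver 6.3985, Green 5.7129, Red 15.9229, Violet 6.3817, Blue 6.5552.
Lower quotas: Amber 4, Gold 5, Silver 6, Green 5, Red 15, Violet 6, Blue 6 (sum 47, leaving 4 seats).
Remainders in descending order: Red 0.9229, Green 0.7129, Amber 0.5983, Blue 0.5552, Gold 0.4304, Silver 0.3985, Violet 0.3817.
Largest remainders: Red, Green, Amber, Blue receive the extra seats.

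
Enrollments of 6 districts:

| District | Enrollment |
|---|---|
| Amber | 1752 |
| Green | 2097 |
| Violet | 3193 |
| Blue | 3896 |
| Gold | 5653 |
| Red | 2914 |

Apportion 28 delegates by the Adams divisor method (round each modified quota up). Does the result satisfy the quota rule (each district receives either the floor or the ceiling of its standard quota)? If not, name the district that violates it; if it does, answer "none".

Standard quotas: Amber 2.515, Green 3.010, Violet 4.584, Blue 5.593, Gold 8.115, Red 4.183.
Adams allocation: Amber 3, Green 3, Violet 5, Blue 5, Gold 8, Red 4.
Every allocation lies between the lower and upper quota.

none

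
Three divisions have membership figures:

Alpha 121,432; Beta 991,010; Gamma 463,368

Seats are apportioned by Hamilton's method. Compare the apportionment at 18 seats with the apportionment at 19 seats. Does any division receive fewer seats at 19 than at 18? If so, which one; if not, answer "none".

Alpha

At 18 seats: Alpha 2, Beta 11, Gamma 5.
At 19 seats: Alpha 1, Beta 12, Gamma 6.
Alpha drops from 2 to 1.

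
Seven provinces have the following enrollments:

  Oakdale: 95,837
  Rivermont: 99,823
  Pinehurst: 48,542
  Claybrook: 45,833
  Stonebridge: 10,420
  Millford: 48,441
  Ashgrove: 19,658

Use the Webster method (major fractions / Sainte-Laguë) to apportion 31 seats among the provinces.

Oakdale 8, Rivermont 8, Pinehurst 4, Claybrook 4, Stonebridge 1, Millford 4, Ashgrove 2

Standard divisor 368554/31 ≈ 11888.839; standard quotas: Oakdale 8.061, Rivermont 8.396, Pinehurst 4.083, Claybrook 3.855, Stonebridge 0.876, Millford 4.074, Ashgrove 1.653.
Rounding to the nearest integer gives Oakdale 8, Rivermont 8, Pinehurst 4, Claybrook 4, Stonebridge 1, Millford 4, Ashgrove 2 — total 31, matching the house size, so no adjustment is needed.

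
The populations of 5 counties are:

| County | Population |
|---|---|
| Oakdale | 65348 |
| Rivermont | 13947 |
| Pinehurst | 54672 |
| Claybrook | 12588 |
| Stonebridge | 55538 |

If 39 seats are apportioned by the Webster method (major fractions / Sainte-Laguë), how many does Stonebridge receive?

Standard divisor 202093/39 ≈ 5181.872; standard quotas: Oakdale 12.611, Rivermont 2.691, Pinehurst 10.551, Claybrook 2.429, Stonebridge 10.718.
Rounding to the nearest integer gives 13, 3, 11, 2, 11 = 40 seats, so the divisor must be adjusted.
With modified divisor 5217: modified quotas Oakdale 12.526, Rivermont 2.673, Pinehurst 10.480, Claybrook 2.413, Stonebridge 10.646.
Rounding to the nearest integer: Oakdale 13, Rivermont 3, Pinehurst 10, Claybrook 2, Stonebridge 11 (total 39).
Stonebridge receives 11.

11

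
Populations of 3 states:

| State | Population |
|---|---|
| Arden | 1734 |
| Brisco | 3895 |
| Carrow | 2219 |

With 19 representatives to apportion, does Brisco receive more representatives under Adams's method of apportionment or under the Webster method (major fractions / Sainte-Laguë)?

Adams: Arden 4, Brisco 9, Carrow 6.
Webster: Arden 4, Brisco 10, Carrow 5.
Brisco gets 9 under Adams and 10 under Webster.

Webster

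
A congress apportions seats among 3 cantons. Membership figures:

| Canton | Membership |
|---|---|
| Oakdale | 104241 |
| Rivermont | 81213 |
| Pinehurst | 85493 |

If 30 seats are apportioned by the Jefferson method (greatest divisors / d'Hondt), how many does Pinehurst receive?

9

Standard divisor 270947/30 ≈ 9031.567; standard quotas: Oakdale 11.542, Rivermont 8.992, Pinehurst 9.466.
Rounding down gives 11, 8, 9 = 28 seats, so the divisor must be adjusted.
With modified divisor 8600: modified quotas Oakdale 12.121, Rivermont 9.443, Pinehurst 9.941.
Rounding down: Oakdale 12, Rivermont 9, Pinehurst 9 (total 30).
Pinehurst receives 9.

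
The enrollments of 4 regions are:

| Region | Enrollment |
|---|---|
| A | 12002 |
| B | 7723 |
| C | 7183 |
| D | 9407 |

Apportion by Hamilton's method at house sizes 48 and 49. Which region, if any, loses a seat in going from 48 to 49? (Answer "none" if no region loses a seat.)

none

At 48 seats: A 16, B 10, C 10, D 12.
At 49 seats: A 16, B 10, C 10, D 13.
No region's allocation decreased.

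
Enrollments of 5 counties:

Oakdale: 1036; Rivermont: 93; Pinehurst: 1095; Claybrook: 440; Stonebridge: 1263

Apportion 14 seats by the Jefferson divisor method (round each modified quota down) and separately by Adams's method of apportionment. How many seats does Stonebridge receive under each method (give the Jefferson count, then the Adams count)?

5 and 4

Jefferson: Oakdale 4, Rivermont 0, Pinehurst 4, Claybrook 1, Stonebridge 5.
Adams: Oakdale 3, Rivermont 1, Pinehurst 4, Claybrook 2, Stonebridge 4.
Stonebridge gets 5 under Jefferson and 4 under Adams.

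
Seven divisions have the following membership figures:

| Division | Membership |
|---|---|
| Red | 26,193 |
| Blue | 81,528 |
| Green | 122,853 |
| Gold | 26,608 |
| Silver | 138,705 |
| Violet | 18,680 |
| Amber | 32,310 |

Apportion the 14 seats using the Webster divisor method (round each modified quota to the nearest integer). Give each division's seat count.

Standard divisor 446877/14 ≈ 31919.786; standard quotas: Red 0.821, Blue 2.554, Green 3.849, Gold 0.834, Silver 4.345, Violet 0.585, Amber 1.012.
Rounding to the nearest integer gives 1, 3, 4, 1, 4, 1, 1 = 15 seats, so the divisor must be adjusted.
With modified divisor 33900: modified quotas Red 0.773, Blue 2.405, Green 3.624, Gold 0.785, Silver 4.092, Violet 0.551, Amber 0.953.
Rounding to the nearest integer: Red 1, Blue 2, Green 4, Gold 1, Silver 4, Violet 1, Amber 1 (total 14).

Red 1, Blue 2, Green 4, Gold 1, Silver 4, Violet 1, Amber 1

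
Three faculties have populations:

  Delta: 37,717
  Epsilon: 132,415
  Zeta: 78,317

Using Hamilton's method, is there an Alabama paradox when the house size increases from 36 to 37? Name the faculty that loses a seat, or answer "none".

Delta

At 36 seats: Delta 6, Epsilon 19, Zeta 11.
At 37 seats: Delta 5, Epsilon 20, Zeta 12.
Delta drops from 6 to 5.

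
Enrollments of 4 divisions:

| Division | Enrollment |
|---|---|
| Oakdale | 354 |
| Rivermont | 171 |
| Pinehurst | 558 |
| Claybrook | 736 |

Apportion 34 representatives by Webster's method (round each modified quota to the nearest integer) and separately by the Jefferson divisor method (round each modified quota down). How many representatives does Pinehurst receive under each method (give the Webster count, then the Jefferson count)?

10 and 11

Webster: Oakdale 7, Rivermont 3, Pinehurst 10, Claybrook 14.
Jefferson: Oakdale 6, Rivermont 3, Pinehurst 11, Claybrook 14.
Pinehurst gets 10 under Webster and 11 under Jefferson.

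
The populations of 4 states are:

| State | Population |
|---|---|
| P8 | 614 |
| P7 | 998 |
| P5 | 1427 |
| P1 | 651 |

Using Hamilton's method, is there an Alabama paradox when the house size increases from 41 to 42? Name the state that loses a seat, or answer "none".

At 41 seats: P8 7, P7 11, P5 16, P1 7.
At 42 seats: P8 7, P7 11, P5 16, P1 8.
No state's allocation decreased.

none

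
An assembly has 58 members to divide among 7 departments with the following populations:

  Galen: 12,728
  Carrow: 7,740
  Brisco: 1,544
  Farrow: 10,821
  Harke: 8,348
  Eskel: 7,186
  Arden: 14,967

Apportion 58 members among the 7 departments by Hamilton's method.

Total 63334; standard divisor 63334/58 ≈ 1091.966.
Standard quotas: Galen 11.6560, Carrow 7.0881, Brisco 1.4140, Farrow 9.9097, Harke 7.6449, Eskel 6.5808, Arden 13.7065.
Lower quotas: Galen 11, Carrow 7, Brisco 1, Farrow 9, Harke 7, Eskel 6, Arden 13 (sum 54, leaving 4 seats).
Remainders in descending order: Farrow 0.9097, Arden 0.7065, Galen 0.6560, Harke 0.6449, Eskel 0.5808, Brisco 0.4140, Carrow 0.0881.
Largest remainders: Farrow, Arden, Galen, Harke receive the extra seats.

Galen 12, Carrow 7, Brisco 1, Farrow 10, Harke 8, Eskel 6, Arden 14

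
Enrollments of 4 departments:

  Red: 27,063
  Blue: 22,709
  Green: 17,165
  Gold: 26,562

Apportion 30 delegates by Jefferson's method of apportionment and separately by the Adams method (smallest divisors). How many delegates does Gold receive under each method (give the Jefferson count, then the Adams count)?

9 and 8

Jefferson: Red 9, Blue 7, Green 5, Gold 9.
Adams: Red 9, Blue 7, Green 6, Gold 8.
Gold gets 9 under Jefferson and 8 under Adams.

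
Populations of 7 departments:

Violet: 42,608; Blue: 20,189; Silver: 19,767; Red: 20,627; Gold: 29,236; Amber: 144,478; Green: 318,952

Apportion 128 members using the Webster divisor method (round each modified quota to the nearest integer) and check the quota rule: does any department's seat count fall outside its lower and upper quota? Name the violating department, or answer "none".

Standard quotas: Violet 9.153, Blue 4.337, Silver 4.246, Red 4.431, Gold 6.280, Amber 31.036, Green 68.516.
Webster allocation: Violet 9, Blue 4, Silver 4, Red 4, Gold 6, Amber 31, Green 70.
Green has quota 68.516 (lower 68, upper 69) but receives 70 — outside the quota interval.

Green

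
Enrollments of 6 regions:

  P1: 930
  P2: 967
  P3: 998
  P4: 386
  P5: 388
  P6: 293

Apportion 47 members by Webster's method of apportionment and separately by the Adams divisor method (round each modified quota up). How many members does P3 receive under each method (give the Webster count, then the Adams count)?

12 and 11

Webster: P1 11, P2 11, P3 12, P4 5, P5 5, P6 3.
Adams: P1 11, P2 11, P3 11, P4 5, P5 5, P6 4.
P3 gets 12 under Webster and 11 under Adams.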